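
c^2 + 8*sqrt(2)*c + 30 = (c + 3*sqrt(2))*(c + 5*sqrt(2))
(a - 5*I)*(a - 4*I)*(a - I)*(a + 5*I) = a^4 - 5*I*a^3 + 21*a^2 - 125*I*a - 100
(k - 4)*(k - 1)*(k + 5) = k^3 - 21*k + 20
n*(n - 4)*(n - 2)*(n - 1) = n^4 - 7*n^3 + 14*n^2 - 8*n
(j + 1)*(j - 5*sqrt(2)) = j^2 - 5*sqrt(2)*j + j - 5*sqrt(2)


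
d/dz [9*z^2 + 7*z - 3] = 18*z + 7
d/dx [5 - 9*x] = -9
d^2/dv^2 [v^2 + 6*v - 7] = 2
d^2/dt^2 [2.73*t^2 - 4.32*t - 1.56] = 5.46000000000000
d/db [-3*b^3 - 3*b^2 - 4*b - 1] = -9*b^2 - 6*b - 4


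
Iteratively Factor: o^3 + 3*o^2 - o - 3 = (o + 1)*(o^2 + 2*o - 3) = (o + 1)*(o + 3)*(o - 1)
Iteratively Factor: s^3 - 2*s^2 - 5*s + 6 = (s - 1)*(s^2 - s - 6) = (s - 1)*(s + 2)*(s - 3)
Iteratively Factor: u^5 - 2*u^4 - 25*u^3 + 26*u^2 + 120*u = (u + 4)*(u^4 - 6*u^3 - u^2 + 30*u) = u*(u + 4)*(u^3 - 6*u^2 - u + 30) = u*(u - 3)*(u + 4)*(u^2 - 3*u - 10) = u*(u - 5)*(u - 3)*(u + 4)*(u + 2)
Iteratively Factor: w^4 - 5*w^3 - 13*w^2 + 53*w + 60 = (w - 4)*(w^3 - w^2 - 17*w - 15) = (w - 4)*(w + 1)*(w^2 - 2*w - 15) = (w - 4)*(w + 1)*(w + 3)*(w - 5)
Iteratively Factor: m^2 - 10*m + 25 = (m - 5)*(m - 5)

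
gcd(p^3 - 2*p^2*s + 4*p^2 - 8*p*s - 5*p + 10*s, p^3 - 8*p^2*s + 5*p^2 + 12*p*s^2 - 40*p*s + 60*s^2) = p^2 - 2*p*s + 5*p - 10*s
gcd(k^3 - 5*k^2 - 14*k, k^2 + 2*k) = k^2 + 2*k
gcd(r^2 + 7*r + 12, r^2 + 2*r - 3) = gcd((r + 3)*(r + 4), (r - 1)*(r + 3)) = r + 3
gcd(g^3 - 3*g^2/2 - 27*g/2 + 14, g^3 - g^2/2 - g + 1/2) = g - 1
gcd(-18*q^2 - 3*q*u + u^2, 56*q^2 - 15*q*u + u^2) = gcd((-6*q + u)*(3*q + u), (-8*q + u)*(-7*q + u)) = 1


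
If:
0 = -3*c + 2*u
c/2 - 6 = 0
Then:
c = 12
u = 18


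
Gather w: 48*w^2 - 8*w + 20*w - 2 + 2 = 48*w^2 + 12*w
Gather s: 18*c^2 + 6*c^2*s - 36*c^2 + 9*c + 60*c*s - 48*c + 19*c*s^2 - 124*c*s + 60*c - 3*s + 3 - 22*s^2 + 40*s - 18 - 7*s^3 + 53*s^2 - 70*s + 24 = -18*c^2 + 21*c - 7*s^3 + s^2*(19*c + 31) + s*(6*c^2 - 64*c - 33) + 9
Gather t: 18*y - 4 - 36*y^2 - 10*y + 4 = -36*y^2 + 8*y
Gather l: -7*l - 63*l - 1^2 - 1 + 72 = 70 - 70*l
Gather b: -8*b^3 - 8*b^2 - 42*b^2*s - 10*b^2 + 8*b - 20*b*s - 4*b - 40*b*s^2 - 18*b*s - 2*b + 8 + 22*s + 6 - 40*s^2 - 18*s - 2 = -8*b^3 + b^2*(-42*s - 18) + b*(-40*s^2 - 38*s + 2) - 40*s^2 + 4*s + 12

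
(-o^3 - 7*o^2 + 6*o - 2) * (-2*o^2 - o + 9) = 2*o^5 + 15*o^4 - 14*o^3 - 65*o^2 + 56*o - 18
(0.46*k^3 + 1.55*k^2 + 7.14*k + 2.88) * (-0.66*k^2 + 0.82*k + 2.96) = -0.3036*k^5 - 0.6458*k^4 - 2.0798*k^3 + 8.542*k^2 + 23.496*k + 8.5248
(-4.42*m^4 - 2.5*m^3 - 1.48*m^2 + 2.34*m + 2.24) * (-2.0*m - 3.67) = 8.84*m^5 + 21.2214*m^4 + 12.135*m^3 + 0.7516*m^2 - 13.0678*m - 8.2208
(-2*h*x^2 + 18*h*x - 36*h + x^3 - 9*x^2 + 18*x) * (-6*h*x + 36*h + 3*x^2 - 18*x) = 12*h^2*x^3 - 180*h^2*x^2 + 864*h^2*x - 1296*h^2 - 12*h*x^4 + 180*h*x^3 - 864*h*x^2 + 1296*h*x + 3*x^5 - 45*x^4 + 216*x^3 - 324*x^2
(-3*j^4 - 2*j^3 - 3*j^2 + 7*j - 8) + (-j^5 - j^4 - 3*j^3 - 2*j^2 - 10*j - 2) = -j^5 - 4*j^4 - 5*j^3 - 5*j^2 - 3*j - 10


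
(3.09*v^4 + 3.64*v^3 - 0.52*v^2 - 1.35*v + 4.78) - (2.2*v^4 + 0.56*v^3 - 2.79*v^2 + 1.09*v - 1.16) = 0.89*v^4 + 3.08*v^3 + 2.27*v^2 - 2.44*v + 5.94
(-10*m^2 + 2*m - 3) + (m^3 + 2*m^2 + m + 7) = m^3 - 8*m^2 + 3*m + 4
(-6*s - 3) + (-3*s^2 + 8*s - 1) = -3*s^2 + 2*s - 4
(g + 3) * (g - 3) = g^2 - 9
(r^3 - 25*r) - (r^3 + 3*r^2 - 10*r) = -3*r^2 - 15*r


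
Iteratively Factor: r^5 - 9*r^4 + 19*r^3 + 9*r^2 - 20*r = (r - 4)*(r^4 - 5*r^3 - r^2 + 5*r) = (r - 4)*(r - 1)*(r^3 - 4*r^2 - 5*r) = (r - 4)*(r - 1)*(r + 1)*(r^2 - 5*r) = r*(r - 4)*(r - 1)*(r + 1)*(r - 5)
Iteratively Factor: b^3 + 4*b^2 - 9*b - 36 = (b + 4)*(b^2 - 9) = (b + 3)*(b + 4)*(b - 3)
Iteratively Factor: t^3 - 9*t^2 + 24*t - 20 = (t - 2)*(t^2 - 7*t + 10) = (t - 2)^2*(t - 5)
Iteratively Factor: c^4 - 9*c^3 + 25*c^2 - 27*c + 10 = (c - 5)*(c^3 - 4*c^2 + 5*c - 2) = (c - 5)*(c - 1)*(c^2 - 3*c + 2) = (c - 5)*(c - 1)^2*(c - 2)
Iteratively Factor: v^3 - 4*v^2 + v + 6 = (v - 2)*(v^2 - 2*v - 3) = (v - 3)*(v - 2)*(v + 1)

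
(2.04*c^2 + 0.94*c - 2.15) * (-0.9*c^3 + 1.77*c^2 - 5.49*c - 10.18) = -1.836*c^5 + 2.7648*c^4 - 7.6008*c^3 - 29.7333*c^2 + 2.2343*c + 21.887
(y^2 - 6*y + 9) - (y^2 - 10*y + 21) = 4*y - 12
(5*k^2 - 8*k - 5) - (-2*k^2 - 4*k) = 7*k^2 - 4*k - 5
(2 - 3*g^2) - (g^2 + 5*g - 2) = -4*g^2 - 5*g + 4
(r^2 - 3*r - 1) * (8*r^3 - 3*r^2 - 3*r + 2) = 8*r^5 - 27*r^4 - 2*r^3 + 14*r^2 - 3*r - 2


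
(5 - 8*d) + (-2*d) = 5 - 10*d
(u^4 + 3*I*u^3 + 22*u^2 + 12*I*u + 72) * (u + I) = u^5 + 4*I*u^4 + 19*u^3 + 34*I*u^2 + 60*u + 72*I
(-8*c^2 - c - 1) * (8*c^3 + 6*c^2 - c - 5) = -64*c^5 - 56*c^4 - 6*c^3 + 35*c^2 + 6*c + 5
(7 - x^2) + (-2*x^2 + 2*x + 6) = -3*x^2 + 2*x + 13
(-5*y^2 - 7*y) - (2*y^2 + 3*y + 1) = -7*y^2 - 10*y - 1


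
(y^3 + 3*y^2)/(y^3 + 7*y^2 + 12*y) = y/(y + 4)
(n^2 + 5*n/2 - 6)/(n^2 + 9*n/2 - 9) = (n + 4)/(n + 6)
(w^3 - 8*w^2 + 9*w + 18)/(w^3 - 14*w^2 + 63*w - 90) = (w + 1)/(w - 5)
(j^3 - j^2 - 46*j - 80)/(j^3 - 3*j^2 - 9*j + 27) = (j^3 - j^2 - 46*j - 80)/(j^3 - 3*j^2 - 9*j + 27)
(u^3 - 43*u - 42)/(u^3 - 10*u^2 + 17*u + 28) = (u + 6)/(u - 4)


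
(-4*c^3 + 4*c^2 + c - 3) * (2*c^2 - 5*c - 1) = -8*c^5 + 28*c^4 - 14*c^3 - 15*c^2 + 14*c + 3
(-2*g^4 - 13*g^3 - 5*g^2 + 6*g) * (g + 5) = -2*g^5 - 23*g^4 - 70*g^3 - 19*g^2 + 30*g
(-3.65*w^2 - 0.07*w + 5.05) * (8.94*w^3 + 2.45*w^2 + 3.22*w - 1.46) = -32.631*w^5 - 9.5683*w^4 + 33.2225*w^3 + 17.4761*w^2 + 16.3632*w - 7.373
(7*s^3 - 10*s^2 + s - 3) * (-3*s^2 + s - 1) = -21*s^5 + 37*s^4 - 20*s^3 + 20*s^2 - 4*s + 3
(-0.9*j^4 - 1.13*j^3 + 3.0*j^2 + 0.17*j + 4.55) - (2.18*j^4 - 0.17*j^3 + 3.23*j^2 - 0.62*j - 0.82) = -3.08*j^4 - 0.96*j^3 - 0.23*j^2 + 0.79*j + 5.37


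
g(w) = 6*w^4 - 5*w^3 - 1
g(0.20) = -1.03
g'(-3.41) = -1126.07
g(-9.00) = 43010.00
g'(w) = 24*w^3 - 15*w^2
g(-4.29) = 2426.03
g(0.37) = -1.14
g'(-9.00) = -18711.00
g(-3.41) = 1008.54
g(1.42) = 9.08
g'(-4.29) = -2170.95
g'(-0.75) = -18.56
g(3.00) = 350.00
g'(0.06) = -0.05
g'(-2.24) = -345.01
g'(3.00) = 513.00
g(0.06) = -1.00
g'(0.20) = -0.41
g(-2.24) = 206.25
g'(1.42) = 38.47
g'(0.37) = -0.84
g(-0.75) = 3.01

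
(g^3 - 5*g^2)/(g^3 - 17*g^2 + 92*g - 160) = g^2/(g^2 - 12*g + 32)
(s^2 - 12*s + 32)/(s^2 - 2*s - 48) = (s - 4)/(s + 6)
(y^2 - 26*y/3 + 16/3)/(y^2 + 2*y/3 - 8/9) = 3*(y - 8)/(3*y + 4)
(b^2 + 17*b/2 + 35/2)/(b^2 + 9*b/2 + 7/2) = (b + 5)/(b + 1)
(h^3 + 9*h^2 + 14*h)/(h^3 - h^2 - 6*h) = (h + 7)/(h - 3)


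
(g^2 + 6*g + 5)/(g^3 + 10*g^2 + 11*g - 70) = (g + 1)/(g^2 + 5*g - 14)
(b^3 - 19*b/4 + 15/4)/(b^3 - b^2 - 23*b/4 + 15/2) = (b - 1)/(b - 2)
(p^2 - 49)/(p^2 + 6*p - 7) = (p - 7)/(p - 1)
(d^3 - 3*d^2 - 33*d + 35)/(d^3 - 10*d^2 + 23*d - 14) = (d + 5)/(d - 2)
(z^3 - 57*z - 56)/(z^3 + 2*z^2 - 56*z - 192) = (z^2 + 8*z + 7)/(z^2 + 10*z + 24)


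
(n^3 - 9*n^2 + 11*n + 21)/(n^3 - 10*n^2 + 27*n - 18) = (n^2 - 6*n - 7)/(n^2 - 7*n + 6)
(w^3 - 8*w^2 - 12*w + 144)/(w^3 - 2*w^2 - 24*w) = (w - 6)/w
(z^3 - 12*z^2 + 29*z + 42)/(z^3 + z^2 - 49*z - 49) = (z - 6)/(z + 7)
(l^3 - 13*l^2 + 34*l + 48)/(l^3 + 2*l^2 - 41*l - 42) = (l - 8)/(l + 7)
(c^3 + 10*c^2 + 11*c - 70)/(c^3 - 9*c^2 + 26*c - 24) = (c^2 + 12*c + 35)/(c^2 - 7*c + 12)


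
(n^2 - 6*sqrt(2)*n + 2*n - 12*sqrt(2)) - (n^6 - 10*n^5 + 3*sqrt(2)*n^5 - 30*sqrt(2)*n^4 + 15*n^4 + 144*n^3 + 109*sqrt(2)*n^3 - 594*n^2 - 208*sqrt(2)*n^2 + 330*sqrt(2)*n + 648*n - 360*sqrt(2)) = -n^6 - 3*sqrt(2)*n^5 + 10*n^5 - 15*n^4 + 30*sqrt(2)*n^4 - 109*sqrt(2)*n^3 - 144*n^3 + 208*sqrt(2)*n^2 + 595*n^2 - 646*n - 336*sqrt(2)*n + 348*sqrt(2)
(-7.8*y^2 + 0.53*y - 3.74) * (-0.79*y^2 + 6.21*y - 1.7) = 6.162*y^4 - 48.8567*y^3 + 19.5059*y^2 - 24.1264*y + 6.358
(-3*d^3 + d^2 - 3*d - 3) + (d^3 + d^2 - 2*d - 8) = -2*d^3 + 2*d^2 - 5*d - 11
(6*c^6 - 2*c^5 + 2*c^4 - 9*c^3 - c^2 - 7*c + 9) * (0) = 0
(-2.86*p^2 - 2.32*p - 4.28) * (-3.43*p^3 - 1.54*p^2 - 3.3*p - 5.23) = 9.8098*p^5 + 12.362*p^4 + 27.6912*p^3 + 29.205*p^2 + 26.2576*p + 22.3844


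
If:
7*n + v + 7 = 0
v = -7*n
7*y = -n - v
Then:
No Solution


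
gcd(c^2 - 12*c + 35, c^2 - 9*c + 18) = 1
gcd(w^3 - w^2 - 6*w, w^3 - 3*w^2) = w^2 - 3*w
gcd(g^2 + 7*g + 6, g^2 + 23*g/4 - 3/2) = g + 6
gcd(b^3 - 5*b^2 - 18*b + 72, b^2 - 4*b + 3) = b - 3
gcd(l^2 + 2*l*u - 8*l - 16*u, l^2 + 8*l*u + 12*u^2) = l + 2*u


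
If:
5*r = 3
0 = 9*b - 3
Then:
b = 1/3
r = 3/5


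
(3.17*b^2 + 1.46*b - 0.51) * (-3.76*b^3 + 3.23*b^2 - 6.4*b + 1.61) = -11.9192*b^5 + 4.7495*b^4 - 13.6546*b^3 - 5.8876*b^2 + 5.6146*b - 0.8211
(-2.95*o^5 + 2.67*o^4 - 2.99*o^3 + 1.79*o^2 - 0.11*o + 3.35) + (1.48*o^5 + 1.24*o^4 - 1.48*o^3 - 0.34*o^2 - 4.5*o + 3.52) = -1.47*o^5 + 3.91*o^4 - 4.47*o^3 + 1.45*o^2 - 4.61*o + 6.87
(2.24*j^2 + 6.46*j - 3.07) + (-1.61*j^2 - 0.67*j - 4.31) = 0.63*j^2 + 5.79*j - 7.38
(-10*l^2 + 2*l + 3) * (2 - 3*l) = 30*l^3 - 26*l^2 - 5*l + 6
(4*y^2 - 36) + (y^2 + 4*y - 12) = 5*y^2 + 4*y - 48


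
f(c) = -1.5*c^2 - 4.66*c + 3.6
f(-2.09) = 6.79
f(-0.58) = 5.80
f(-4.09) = -2.43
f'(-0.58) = -2.92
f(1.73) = -8.95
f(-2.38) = 6.19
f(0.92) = -1.96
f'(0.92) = -7.42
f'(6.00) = -22.66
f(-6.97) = -36.79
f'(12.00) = -40.66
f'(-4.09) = 7.61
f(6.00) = -78.36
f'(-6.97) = 16.25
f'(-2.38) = 2.48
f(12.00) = -268.32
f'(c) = -3.0*c - 4.66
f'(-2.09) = 1.61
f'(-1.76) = 0.62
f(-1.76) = 7.16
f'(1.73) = -9.85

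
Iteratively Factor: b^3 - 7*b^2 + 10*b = (b - 5)*(b^2 - 2*b) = (b - 5)*(b - 2)*(b)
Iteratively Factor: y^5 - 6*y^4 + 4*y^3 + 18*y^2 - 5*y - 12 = (y - 3)*(y^4 - 3*y^3 - 5*y^2 + 3*y + 4) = (y - 3)*(y + 1)*(y^3 - 4*y^2 - y + 4) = (y - 4)*(y - 3)*(y + 1)*(y^2 - 1) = (y - 4)*(y - 3)*(y + 1)^2*(y - 1)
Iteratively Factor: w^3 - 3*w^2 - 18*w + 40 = (w - 5)*(w^2 + 2*w - 8) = (w - 5)*(w + 4)*(w - 2)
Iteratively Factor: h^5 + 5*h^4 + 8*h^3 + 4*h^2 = (h)*(h^4 + 5*h^3 + 8*h^2 + 4*h) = h^2*(h^3 + 5*h^2 + 8*h + 4) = h^2*(h + 2)*(h^2 + 3*h + 2) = h^2*(h + 1)*(h + 2)*(h + 2)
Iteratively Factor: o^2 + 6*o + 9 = (o + 3)*(o + 3)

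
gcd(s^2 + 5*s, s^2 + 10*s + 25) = s + 5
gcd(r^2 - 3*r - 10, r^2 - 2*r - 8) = r + 2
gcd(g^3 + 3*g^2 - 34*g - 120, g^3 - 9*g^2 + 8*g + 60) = g - 6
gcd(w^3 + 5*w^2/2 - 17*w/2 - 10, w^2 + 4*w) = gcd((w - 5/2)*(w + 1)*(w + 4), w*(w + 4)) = w + 4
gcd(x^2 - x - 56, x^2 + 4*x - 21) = x + 7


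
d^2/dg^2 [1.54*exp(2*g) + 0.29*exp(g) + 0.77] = (6.16*exp(g) + 0.29)*exp(g)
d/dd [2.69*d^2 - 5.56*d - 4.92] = 5.38*d - 5.56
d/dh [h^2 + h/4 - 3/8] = 2*h + 1/4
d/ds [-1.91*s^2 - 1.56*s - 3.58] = -3.82*s - 1.56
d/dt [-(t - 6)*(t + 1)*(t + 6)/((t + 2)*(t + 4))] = (-t^4 - 12*t^3 - 66*t^2 - 88*t + 72)/(t^4 + 12*t^3 + 52*t^2 + 96*t + 64)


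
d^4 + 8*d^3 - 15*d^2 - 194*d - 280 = (d - 5)*(d + 2)*(d + 4)*(d + 7)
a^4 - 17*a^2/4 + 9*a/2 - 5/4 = (a - 1)^2*(a - 1/2)*(a + 5/2)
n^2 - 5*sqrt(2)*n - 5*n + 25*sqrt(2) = (n - 5)*(n - 5*sqrt(2))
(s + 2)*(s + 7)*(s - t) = s^3 - s^2*t + 9*s^2 - 9*s*t + 14*s - 14*t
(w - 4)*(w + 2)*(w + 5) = w^3 + 3*w^2 - 18*w - 40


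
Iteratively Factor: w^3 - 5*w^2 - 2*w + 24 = (w - 4)*(w^2 - w - 6) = (w - 4)*(w + 2)*(w - 3)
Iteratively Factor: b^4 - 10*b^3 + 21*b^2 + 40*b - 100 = (b - 5)*(b^3 - 5*b^2 - 4*b + 20) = (b - 5)*(b - 2)*(b^2 - 3*b - 10) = (b - 5)^2*(b - 2)*(b + 2)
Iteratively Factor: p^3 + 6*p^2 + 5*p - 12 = (p + 4)*(p^2 + 2*p - 3) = (p + 3)*(p + 4)*(p - 1)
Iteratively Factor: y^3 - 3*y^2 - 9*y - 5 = (y + 1)*(y^2 - 4*y - 5) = (y - 5)*(y + 1)*(y + 1)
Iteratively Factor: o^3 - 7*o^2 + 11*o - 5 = (o - 1)*(o^2 - 6*o + 5) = (o - 1)^2*(o - 5)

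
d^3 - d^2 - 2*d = d*(d - 2)*(d + 1)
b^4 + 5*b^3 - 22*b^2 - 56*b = b*(b - 4)*(b + 2)*(b + 7)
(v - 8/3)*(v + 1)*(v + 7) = v^3 + 16*v^2/3 - 43*v/3 - 56/3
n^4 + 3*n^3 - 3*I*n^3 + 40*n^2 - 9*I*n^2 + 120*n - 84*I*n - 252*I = (n + 3)*(n - 7*I)*(n - 2*I)*(n + 6*I)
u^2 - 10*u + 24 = (u - 6)*(u - 4)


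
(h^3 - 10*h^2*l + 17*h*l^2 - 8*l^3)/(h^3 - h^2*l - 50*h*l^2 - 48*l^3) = (h^2 - 2*h*l + l^2)/(h^2 + 7*h*l + 6*l^2)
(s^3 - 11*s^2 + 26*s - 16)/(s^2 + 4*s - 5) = (s^2 - 10*s + 16)/(s + 5)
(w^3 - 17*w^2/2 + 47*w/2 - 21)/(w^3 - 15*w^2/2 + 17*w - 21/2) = (w - 2)/(w - 1)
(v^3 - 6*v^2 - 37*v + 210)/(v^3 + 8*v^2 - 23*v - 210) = (v - 7)/(v + 7)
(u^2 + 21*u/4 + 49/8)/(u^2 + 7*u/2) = (u + 7/4)/u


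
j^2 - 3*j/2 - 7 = (j - 7/2)*(j + 2)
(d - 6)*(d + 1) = d^2 - 5*d - 6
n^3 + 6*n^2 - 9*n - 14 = (n - 2)*(n + 1)*(n + 7)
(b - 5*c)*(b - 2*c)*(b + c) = b^3 - 6*b^2*c + 3*b*c^2 + 10*c^3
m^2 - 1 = (m - 1)*(m + 1)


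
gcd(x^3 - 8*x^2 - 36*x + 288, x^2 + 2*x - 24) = x + 6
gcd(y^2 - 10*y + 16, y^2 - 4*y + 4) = y - 2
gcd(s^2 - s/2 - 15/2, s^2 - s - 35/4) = s + 5/2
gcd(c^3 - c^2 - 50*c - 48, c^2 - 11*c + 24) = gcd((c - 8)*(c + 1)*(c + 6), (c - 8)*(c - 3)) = c - 8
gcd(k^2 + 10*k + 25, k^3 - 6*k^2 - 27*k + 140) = k + 5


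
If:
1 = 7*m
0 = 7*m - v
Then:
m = 1/7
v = 1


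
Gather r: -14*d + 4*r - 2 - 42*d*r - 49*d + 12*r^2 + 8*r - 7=-63*d + 12*r^2 + r*(12 - 42*d) - 9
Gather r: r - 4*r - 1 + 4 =3 - 3*r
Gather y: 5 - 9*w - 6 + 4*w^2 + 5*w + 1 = 4*w^2 - 4*w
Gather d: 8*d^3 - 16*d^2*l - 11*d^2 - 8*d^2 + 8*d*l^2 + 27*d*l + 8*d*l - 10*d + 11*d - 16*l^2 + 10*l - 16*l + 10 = 8*d^3 + d^2*(-16*l - 19) + d*(8*l^2 + 35*l + 1) - 16*l^2 - 6*l + 10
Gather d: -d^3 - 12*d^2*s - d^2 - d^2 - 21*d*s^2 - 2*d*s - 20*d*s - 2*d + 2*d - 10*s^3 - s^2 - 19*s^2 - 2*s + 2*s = -d^3 + d^2*(-12*s - 2) + d*(-21*s^2 - 22*s) - 10*s^3 - 20*s^2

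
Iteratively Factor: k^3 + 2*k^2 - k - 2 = (k - 1)*(k^2 + 3*k + 2) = (k - 1)*(k + 1)*(k + 2)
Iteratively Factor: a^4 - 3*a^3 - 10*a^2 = (a)*(a^3 - 3*a^2 - 10*a) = a*(a + 2)*(a^2 - 5*a) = a^2*(a + 2)*(a - 5)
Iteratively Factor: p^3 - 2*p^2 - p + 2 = (p + 1)*(p^2 - 3*p + 2) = (p - 1)*(p + 1)*(p - 2)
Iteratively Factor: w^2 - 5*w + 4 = (w - 1)*(w - 4)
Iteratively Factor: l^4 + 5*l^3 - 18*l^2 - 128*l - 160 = (l + 4)*(l^3 + l^2 - 22*l - 40) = (l + 2)*(l + 4)*(l^2 - l - 20) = (l + 2)*(l + 4)^2*(l - 5)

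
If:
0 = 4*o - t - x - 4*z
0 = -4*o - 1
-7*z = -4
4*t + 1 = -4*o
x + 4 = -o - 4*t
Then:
No Solution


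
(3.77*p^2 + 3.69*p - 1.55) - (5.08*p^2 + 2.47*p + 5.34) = -1.31*p^2 + 1.22*p - 6.89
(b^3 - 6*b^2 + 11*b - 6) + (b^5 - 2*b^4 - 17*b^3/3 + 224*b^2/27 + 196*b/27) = b^5 - 2*b^4 - 14*b^3/3 + 62*b^2/27 + 493*b/27 - 6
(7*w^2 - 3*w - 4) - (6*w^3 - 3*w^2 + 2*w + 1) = -6*w^3 + 10*w^2 - 5*w - 5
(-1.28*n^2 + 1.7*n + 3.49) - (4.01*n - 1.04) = -1.28*n^2 - 2.31*n + 4.53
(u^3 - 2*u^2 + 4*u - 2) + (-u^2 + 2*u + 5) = u^3 - 3*u^2 + 6*u + 3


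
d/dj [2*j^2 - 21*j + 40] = 4*j - 21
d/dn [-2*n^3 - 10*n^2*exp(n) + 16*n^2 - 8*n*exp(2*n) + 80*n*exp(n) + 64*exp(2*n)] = -10*n^2*exp(n) - 6*n^2 - 16*n*exp(2*n) + 60*n*exp(n) + 32*n + 120*exp(2*n) + 80*exp(n)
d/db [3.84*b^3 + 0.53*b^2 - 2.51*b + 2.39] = 11.52*b^2 + 1.06*b - 2.51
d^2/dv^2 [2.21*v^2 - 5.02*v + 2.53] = 4.42000000000000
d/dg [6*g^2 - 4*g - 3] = 12*g - 4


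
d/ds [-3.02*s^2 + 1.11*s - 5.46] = 1.11 - 6.04*s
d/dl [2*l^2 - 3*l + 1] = 4*l - 3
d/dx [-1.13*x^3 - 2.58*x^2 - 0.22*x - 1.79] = -3.39*x^2 - 5.16*x - 0.22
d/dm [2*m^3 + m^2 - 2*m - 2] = 6*m^2 + 2*m - 2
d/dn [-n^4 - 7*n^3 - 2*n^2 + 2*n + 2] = -4*n^3 - 21*n^2 - 4*n + 2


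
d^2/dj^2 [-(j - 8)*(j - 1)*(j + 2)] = 14 - 6*j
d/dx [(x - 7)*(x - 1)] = 2*x - 8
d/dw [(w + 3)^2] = 2*w + 6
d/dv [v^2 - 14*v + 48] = 2*v - 14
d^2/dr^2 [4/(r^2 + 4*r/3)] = 24*(-3*r*(3*r + 4) + 4*(3*r + 2)^2)/(r^3*(3*r + 4)^3)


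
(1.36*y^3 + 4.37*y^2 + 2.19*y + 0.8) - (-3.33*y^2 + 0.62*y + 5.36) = 1.36*y^3 + 7.7*y^2 + 1.57*y - 4.56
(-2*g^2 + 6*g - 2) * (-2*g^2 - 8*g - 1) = 4*g^4 + 4*g^3 - 42*g^2 + 10*g + 2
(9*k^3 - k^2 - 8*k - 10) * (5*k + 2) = 45*k^4 + 13*k^3 - 42*k^2 - 66*k - 20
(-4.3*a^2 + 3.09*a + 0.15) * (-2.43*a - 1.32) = 10.449*a^3 - 1.8327*a^2 - 4.4433*a - 0.198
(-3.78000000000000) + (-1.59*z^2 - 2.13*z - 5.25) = -1.59*z^2 - 2.13*z - 9.03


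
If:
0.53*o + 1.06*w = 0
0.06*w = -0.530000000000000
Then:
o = 17.67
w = -8.83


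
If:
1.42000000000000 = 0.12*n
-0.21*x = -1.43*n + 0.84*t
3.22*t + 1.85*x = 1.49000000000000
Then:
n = 11.83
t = 35.31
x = -60.65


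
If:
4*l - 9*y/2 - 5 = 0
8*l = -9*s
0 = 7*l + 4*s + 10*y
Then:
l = 100/111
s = -800/999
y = -310/999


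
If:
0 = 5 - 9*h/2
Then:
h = 10/9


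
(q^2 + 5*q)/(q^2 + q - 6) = q*(q + 5)/(q^2 + q - 6)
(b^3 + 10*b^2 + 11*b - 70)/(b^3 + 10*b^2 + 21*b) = (b^2 + 3*b - 10)/(b*(b + 3))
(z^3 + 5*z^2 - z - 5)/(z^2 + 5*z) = z - 1/z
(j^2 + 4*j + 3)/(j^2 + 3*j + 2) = (j + 3)/(j + 2)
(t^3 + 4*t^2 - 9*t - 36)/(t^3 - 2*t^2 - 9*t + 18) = (t + 4)/(t - 2)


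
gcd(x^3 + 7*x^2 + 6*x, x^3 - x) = x^2 + x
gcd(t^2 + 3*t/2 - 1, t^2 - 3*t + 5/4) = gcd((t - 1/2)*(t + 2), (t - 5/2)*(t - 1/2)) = t - 1/2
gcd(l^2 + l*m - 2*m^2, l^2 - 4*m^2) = l + 2*m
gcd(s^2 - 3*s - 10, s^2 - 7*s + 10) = s - 5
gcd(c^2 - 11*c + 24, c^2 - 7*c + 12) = c - 3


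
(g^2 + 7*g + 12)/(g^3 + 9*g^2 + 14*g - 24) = (g + 3)/(g^2 + 5*g - 6)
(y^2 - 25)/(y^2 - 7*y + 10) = (y + 5)/(y - 2)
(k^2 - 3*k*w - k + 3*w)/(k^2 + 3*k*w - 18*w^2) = (k - 1)/(k + 6*w)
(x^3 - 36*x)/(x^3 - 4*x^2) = (x^2 - 36)/(x*(x - 4))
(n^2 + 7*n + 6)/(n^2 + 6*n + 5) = (n + 6)/(n + 5)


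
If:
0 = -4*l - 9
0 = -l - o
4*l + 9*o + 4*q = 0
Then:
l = -9/4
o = 9/4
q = -45/16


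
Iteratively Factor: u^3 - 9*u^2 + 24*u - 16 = (u - 4)*(u^2 - 5*u + 4) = (u - 4)*(u - 1)*(u - 4)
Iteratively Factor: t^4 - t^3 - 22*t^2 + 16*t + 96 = (t + 4)*(t^3 - 5*t^2 - 2*t + 24) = (t - 4)*(t + 4)*(t^2 - t - 6) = (t - 4)*(t - 3)*(t + 4)*(t + 2)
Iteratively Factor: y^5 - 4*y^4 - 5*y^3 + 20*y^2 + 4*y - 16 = (y - 2)*(y^4 - 2*y^3 - 9*y^2 + 2*y + 8) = (y - 2)*(y + 1)*(y^3 - 3*y^2 - 6*y + 8) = (y - 2)*(y + 1)*(y + 2)*(y^2 - 5*y + 4) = (y - 2)*(y - 1)*(y + 1)*(y + 2)*(y - 4)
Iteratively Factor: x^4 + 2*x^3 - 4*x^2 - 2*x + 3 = (x + 3)*(x^3 - x^2 - x + 1) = (x - 1)*(x + 3)*(x^2 - 1) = (x - 1)^2*(x + 3)*(x + 1)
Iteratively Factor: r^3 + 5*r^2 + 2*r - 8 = (r + 4)*(r^2 + r - 2) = (r + 2)*(r + 4)*(r - 1)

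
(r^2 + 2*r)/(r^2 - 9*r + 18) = r*(r + 2)/(r^2 - 9*r + 18)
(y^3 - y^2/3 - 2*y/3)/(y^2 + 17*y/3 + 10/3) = y*(y - 1)/(y + 5)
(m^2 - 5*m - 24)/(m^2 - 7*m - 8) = (m + 3)/(m + 1)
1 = 1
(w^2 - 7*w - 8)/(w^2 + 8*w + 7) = (w - 8)/(w + 7)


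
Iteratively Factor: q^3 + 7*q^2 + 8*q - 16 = (q - 1)*(q^2 + 8*q + 16) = (q - 1)*(q + 4)*(q + 4)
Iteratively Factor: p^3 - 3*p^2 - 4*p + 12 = (p + 2)*(p^2 - 5*p + 6) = (p - 2)*(p + 2)*(p - 3)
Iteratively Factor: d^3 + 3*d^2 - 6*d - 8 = (d + 4)*(d^2 - d - 2) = (d - 2)*(d + 4)*(d + 1)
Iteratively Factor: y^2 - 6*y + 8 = (y - 2)*(y - 4)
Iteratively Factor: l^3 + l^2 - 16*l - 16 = (l + 1)*(l^2 - 16) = (l + 1)*(l + 4)*(l - 4)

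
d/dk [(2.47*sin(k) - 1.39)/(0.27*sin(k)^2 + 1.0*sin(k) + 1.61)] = (-0.6669*sin(k)^2 + 0.7506*sin(k) + 5.3667)*cos(k)/(0.0729*sin(k)^4 + 0.54*sin(k)^3 + 1.8694*sin(k)^2 + 3.22*sin(k) + 2.5921)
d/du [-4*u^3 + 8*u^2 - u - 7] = -12*u^2 + 16*u - 1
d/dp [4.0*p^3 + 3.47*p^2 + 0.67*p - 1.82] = 12.0*p^2 + 6.94*p + 0.67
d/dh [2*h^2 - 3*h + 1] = 4*h - 3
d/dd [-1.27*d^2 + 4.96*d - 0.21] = 4.96 - 2.54*d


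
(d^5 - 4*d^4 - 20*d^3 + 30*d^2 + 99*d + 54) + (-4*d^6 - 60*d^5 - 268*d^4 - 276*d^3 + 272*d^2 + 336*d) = -4*d^6 - 59*d^5 - 272*d^4 - 296*d^3 + 302*d^2 + 435*d + 54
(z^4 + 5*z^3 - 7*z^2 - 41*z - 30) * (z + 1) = z^5 + 6*z^4 - 2*z^3 - 48*z^2 - 71*z - 30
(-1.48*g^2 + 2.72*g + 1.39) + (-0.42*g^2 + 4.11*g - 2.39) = -1.9*g^2 + 6.83*g - 1.0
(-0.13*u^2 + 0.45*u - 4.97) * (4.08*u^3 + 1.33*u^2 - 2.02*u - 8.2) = -0.5304*u^5 + 1.6631*u^4 - 19.4165*u^3 - 6.4531*u^2 + 6.3494*u + 40.754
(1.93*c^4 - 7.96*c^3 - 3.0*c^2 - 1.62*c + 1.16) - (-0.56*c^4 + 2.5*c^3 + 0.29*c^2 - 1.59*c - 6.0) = 2.49*c^4 - 10.46*c^3 - 3.29*c^2 - 0.03*c + 7.16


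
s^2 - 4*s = s*(s - 4)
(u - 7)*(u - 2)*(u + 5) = u^3 - 4*u^2 - 31*u + 70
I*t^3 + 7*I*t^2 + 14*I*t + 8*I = (t + 2)*(t + 4)*(I*t + I)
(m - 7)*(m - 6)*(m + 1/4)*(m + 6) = m^4 - 27*m^3/4 - 151*m^2/4 + 243*m + 63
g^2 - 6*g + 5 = (g - 5)*(g - 1)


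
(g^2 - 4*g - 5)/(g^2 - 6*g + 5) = (g + 1)/(g - 1)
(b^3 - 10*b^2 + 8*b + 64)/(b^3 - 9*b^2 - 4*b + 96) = (b + 2)/(b + 3)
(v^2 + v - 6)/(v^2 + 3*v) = (v - 2)/v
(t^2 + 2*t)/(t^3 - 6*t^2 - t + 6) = t*(t + 2)/(t^3 - 6*t^2 - t + 6)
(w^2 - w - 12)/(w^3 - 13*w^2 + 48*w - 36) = (w^2 - w - 12)/(w^3 - 13*w^2 + 48*w - 36)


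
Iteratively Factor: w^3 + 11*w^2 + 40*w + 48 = (w + 4)*(w^2 + 7*w + 12) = (w + 3)*(w + 4)*(w + 4)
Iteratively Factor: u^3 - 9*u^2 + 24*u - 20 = (u - 2)*(u^2 - 7*u + 10) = (u - 5)*(u - 2)*(u - 2)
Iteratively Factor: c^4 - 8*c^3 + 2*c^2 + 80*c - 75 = (c - 5)*(c^3 - 3*c^2 - 13*c + 15) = (c - 5)^2*(c^2 + 2*c - 3) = (c - 5)^2*(c - 1)*(c + 3)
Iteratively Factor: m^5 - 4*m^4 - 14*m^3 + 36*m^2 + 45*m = (m + 1)*(m^4 - 5*m^3 - 9*m^2 + 45*m) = (m + 1)*(m + 3)*(m^3 - 8*m^2 + 15*m) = (m - 5)*(m + 1)*(m + 3)*(m^2 - 3*m) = m*(m - 5)*(m + 1)*(m + 3)*(m - 3)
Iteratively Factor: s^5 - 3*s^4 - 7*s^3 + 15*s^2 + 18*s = (s - 3)*(s^4 - 7*s^2 - 6*s) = (s - 3)*(s + 1)*(s^3 - s^2 - 6*s) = s*(s - 3)*(s + 1)*(s^2 - s - 6) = s*(s - 3)^2*(s + 1)*(s + 2)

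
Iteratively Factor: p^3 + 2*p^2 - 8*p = (p - 2)*(p^2 + 4*p) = (p - 2)*(p + 4)*(p)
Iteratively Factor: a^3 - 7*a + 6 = (a - 2)*(a^2 + 2*a - 3) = (a - 2)*(a + 3)*(a - 1)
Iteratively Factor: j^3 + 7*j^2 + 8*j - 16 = (j + 4)*(j^2 + 3*j - 4) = (j + 4)^2*(j - 1)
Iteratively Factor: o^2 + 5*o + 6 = (o + 2)*(o + 3)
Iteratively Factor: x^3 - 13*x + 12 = (x - 1)*(x^2 + x - 12) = (x - 3)*(x - 1)*(x + 4)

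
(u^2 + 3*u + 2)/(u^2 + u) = (u + 2)/u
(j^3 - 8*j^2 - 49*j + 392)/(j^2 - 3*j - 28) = (j^2 - j - 56)/(j + 4)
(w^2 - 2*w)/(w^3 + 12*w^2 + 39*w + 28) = w*(w - 2)/(w^3 + 12*w^2 + 39*w + 28)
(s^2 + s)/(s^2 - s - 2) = s/(s - 2)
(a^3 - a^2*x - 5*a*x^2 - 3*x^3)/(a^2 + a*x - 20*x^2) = (a^3 - a^2*x - 5*a*x^2 - 3*x^3)/(a^2 + a*x - 20*x^2)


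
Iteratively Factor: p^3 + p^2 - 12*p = (p - 3)*(p^2 + 4*p) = (p - 3)*(p + 4)*(p)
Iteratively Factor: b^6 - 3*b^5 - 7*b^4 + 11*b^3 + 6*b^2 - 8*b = (b - 1)*(b^5 - 2*b^4 - 9*b^3 + 2*b^2 + 8*b) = (b - 1)*(b + 2)*(b^4 - 4*b^3 - b^2 + 4*b) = (b - 4)*(b - 1)*(b + 2)*(b^3 - b) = (b - 4)*(b - 1)*(b + 1)*(b + 2)*(b^2 - b) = (b - 4)*(b - 1)^2*(b + 1)*(b + 2)*(b)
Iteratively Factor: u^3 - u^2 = (u - 1)*(u^2) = u*(u - 1)*(u)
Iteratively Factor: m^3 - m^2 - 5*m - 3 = (m - 3)*(m^2 + 2*m + 1) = (m - 3)*(m + 1)*(m + 1)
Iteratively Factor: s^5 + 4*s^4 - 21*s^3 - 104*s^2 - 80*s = (s + 4)*(s^4 - 21*s^2 - 20*s) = (s - 5)*(s + 4)*(s^3 + 5*s^2 + 4*s) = (s - 5)*(s + 1)*(s + 4)*(s^2 + 4*s) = (s - 5)*(s + 1)*(s + 4)^2*(s)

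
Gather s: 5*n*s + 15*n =5*n*s + 15*n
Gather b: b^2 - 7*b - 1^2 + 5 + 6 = b^2 - 7*b + 10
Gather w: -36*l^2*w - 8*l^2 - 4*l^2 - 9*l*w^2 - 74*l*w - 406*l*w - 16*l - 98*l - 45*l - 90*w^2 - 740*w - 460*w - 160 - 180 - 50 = -12*l^2 - 159*l + w^2*(-9*l - 90) + w*(-36*l^2 - 480*l - 1200) - 390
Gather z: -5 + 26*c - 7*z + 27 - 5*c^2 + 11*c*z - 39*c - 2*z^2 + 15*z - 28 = -5*c^2 - 13*c - 2*z^2 + z*(11*c + 8) - 6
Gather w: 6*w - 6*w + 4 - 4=0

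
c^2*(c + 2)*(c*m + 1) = c^4*m + 2*c^3*m + c^3 + 2*c^2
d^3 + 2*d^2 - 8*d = d*(d - 2)*(d + 4)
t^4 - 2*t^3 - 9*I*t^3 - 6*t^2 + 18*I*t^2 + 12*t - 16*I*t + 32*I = (t - 2)*(t - 8*I)*(t - 2*I)*(t + I)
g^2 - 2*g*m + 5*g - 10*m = (g + 5)*(g - 2*m)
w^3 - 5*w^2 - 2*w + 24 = (w - 4)*(w - 3)*(w + 2)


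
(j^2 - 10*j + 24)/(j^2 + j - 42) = (j - 4)/(j + 7)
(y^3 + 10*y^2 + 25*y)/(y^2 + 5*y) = y + 5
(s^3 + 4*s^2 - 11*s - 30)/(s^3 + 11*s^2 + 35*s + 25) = (s^2 - s - 6)/(s^2 + 6*s + 5)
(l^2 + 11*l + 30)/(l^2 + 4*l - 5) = (l + 6)/(l - 1)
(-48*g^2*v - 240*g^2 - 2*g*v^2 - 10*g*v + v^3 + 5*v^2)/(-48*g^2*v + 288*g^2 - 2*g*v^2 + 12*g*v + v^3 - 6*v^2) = (v + 5)/(v - 6)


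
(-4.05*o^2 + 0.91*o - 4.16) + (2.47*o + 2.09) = -4.05*o^2 + 3.38*o - 2.07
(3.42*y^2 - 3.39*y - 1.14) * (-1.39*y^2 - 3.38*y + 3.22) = -4.7538*y^4 - 6.8475*y^3 + 24.0552*y^2 - 7.0626*y - 3.6708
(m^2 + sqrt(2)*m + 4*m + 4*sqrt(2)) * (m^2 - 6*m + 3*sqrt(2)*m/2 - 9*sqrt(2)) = m^4 - 2*m^3 + 5*sqrt(2)*m^3/2 - 21*m^2 - 5*sqrt(2)*m^2 - 60*sqrt(2)*m - 6*m - 72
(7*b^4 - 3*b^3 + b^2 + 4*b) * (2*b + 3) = 14*b^5 + 15*b^4 - 7*b^3 + 11*b^2 + 12*b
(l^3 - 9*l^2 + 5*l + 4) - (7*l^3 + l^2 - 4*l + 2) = -6*l^3 - 10*l^2 + 9*l + 2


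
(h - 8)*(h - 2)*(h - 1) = h^3 - 11*h^2 + 26*h - 16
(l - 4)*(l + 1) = l^2 - 3*l - 4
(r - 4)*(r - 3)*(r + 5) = r^3 - 2*r^2 - 23*r + 60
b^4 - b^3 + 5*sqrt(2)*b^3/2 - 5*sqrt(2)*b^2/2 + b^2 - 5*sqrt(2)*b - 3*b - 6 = (b - 2)*(b + 1)*(b + sqrt(2))*(b + 3*sqrt(2)/2)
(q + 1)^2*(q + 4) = q^3 + 6*q^2 + 9*q + 4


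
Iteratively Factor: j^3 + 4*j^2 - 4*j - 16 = (j + 2)*(j^2 + 2*j - 8) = (j - 2)*(j + 2)*(j + 4)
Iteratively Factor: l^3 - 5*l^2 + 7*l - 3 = (l - 3)*(l^2 - 2*l + 1) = (l - 3)*(l - 1)*(l - 1)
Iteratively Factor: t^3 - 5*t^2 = (t)*(t^2 - 5*t) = t*(t - 5)*(t)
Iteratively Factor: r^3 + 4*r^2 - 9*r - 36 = (r - 3)*(r^2 + 7*r + 12) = (r - 3)*(r + 3)*(r + 4)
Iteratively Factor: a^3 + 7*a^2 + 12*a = (a + 3)*(a^2 + 4*a) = (a + 3)*(a + 4)*(a)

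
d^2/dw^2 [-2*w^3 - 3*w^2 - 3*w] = -12*w - 6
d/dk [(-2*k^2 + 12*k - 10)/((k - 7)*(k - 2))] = 6*(k^2 - 6*k + 13)/(k^4 - 18*k^3 + 109*k^2 - 252*k + 196)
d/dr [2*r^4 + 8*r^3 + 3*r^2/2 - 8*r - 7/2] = 8*r^3 + 24*r^2 + 3*r - 8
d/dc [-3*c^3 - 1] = -9*c^2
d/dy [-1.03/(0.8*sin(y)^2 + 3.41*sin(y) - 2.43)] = (1.648*sin(y) + 3.5123)*cos(y)/(0.8*sin(y)^2 + 3.41*sin(y) - 2.43)^2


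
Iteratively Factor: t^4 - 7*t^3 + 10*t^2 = (t - 5)*(t^3 - 2*t^2) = t*(t - 5)*(t^2 - 2*t) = t*(t - 5)*(t - 2)*(t)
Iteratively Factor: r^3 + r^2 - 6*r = (r)*(r^2 + r - 6) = r*(r - 2)*(r + 3)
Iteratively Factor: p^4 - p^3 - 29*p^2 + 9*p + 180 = (p - 3)*(p^3 + 2*p^2 - 23*p - 60) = (p - 5)*(p - 3)*(p^2 + 7*p + 12) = (p - 5)*(p - 3)*(p + 3)*(p + 4)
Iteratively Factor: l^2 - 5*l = (l - 5)*(l)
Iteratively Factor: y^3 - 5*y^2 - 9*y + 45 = (y - 5)*(y^2 - 9) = (y - 5)*(y + 3)*(y - 3)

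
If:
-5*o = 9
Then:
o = -9/5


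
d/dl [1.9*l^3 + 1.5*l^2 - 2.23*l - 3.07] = 5.7*l^2 + 3.0*l - 2.23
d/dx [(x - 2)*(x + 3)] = 2*x + 1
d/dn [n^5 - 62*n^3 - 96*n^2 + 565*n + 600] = 5*n^4 - 186*n^2 - 192*n + 565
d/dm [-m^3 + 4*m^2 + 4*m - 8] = -3*m^2 + 8*m + 4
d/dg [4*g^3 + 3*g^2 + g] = 12*g^2 + 6*g + 1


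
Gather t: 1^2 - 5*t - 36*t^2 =-36*t^2 - 5*t + 1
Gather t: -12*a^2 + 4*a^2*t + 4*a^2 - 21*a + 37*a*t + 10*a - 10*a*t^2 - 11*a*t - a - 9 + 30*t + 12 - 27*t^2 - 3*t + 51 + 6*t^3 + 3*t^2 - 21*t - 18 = -8*a^2 - 12*a + 6*t^3 + t^2*(-10*a - 24) + t*(4*a^2 + 26*a + 6) + 36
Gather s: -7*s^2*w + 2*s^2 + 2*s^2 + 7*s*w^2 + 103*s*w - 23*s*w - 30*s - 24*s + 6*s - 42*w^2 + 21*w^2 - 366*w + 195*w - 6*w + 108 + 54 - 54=s^2*(4 - 7*w) + s*(7*w^2 + 80*w - 48) - 21*w^2 - 177*w + 108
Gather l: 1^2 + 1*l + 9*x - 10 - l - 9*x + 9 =0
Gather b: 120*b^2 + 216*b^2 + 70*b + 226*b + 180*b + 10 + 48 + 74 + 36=336*b^2 + 476*b + 168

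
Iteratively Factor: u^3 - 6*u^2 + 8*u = (u)*(u^2 - 6*u + 8) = u*(u - 4)*(u - 2)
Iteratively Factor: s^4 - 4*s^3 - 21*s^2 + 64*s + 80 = (s - 4)*(s^3 - 21*s - 20) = (s - 4)*(s + 1)*(s^2 - s - 20) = (s - 4)*(s + 1)*(s + 4)*(s - 5)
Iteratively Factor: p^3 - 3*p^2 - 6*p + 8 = (p - 1)*(p^2 - 2*p - 8) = (p - 4)*(p - 1)*(p + 2)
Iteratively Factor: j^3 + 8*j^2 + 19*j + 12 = (j + 1)*(j^2 + 7*j + 12) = (j + 1)*(j + 3)*(j + 4)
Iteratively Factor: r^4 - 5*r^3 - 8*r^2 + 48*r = (r - 4)*(r^3 - r^2 - 12*r) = (r - 4)*(r + 3)*(r^2 - 4*r) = (r - 4)^2*(r + 3)*(r)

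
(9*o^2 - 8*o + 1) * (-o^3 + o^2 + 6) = -9*o^5 + 17*o^4 - 9*o^3 + 55*o^2 - 48*o + 6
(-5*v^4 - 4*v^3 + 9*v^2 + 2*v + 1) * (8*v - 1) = -40*v^5 - 27*v^4 + 76*v^3 + 7*v^2 + 6*v - 1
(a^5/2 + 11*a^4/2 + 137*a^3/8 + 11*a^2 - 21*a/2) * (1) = a^5/2 + 11*a^4/2 + 137*a^3/8 + 11*a^2 - 21*a/2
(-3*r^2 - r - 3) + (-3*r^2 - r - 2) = -6*r^2 - 2*r - 5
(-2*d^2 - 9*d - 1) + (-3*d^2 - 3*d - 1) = -5*d^2 - 12*d - 2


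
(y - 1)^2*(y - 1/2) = y^3 - 5*y^2/2 + 2*y - 1/2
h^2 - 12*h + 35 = (h - 7)*(h - 5)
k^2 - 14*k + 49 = (k - 7)^2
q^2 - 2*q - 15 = (q - 5)*(q + 3)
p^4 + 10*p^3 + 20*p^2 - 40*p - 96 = (p - 2)*(p + 2)*(p + 4)*(p + 6)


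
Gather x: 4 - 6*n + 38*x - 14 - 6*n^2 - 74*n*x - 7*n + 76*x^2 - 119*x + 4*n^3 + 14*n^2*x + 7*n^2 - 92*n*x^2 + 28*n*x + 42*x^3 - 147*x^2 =4*n^3 + n^2 - 13*n + 42*x^3 + x^2*(-92*n - 71) + x*(14*n^2 - 46*n - 81) - 10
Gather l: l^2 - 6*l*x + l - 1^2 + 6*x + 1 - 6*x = l^2 + l*(1 - 6*x)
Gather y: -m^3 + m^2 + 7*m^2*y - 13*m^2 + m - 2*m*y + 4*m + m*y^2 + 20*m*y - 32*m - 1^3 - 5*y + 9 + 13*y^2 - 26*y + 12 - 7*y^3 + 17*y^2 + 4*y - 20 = -m^3 - 12*m^2 - 27*m - 7*y^3 + y^2*(m + 30) + y*(7*m^2 + 18*m - 27)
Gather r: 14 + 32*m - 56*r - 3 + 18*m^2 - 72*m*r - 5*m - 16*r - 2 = 18*m^2 + 27*m + r*(-72*m - 72) + 9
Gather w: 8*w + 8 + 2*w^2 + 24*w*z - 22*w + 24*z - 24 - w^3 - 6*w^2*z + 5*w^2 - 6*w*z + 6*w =-w^3 + w^2*(7 - 6*z) + w*(18*z - 8) + 24*z - 16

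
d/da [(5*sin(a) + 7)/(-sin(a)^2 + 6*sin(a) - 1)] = (5*sin(a)^2 + 14*sin(a) - 47)*cos(a)/(sin(a)^2 - 6*sin(a) + 1)^2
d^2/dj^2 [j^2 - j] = 2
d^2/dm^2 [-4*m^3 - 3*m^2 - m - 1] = -24*m - 6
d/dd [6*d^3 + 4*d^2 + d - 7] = 18*d^2 + 8*d + 1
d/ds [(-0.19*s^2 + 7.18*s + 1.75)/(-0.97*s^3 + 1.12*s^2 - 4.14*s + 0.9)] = (-0.1843*s^4 + 13.9292*s^3 - 2.1625*s^2 - 4.262*s + 13.707)/(0.9409*s^6 - 2.1728*s^5 + 9.286*s^4 - 11.0196*s^3 + 19.1556*s^2 - 7.452*s + 0.81)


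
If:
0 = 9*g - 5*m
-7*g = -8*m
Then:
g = 0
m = 0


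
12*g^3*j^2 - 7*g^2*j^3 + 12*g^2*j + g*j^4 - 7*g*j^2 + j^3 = j*(-4*g + j)*(-3*g + j)*(g*j + 1)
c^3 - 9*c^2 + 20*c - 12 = (c - 6)*(c - 2)*(c - 1)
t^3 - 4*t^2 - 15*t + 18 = (t - 6)*(t - 1)*(t + 3)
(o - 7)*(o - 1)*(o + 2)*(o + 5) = o^4 - o^3 - 39*o^2 - 31*o + 70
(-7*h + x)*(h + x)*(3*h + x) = -21*h^3 - 25*h^2*x - 3*h*x^2 + x^3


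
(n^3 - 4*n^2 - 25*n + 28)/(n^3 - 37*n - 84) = (n - 1)/(n + 3)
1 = 1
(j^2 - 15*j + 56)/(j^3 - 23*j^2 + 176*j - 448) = 1/(j - 8)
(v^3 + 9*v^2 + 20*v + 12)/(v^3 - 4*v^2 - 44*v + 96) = (v^2 + 3*v + 2)/(v^2 - 10*v + 16)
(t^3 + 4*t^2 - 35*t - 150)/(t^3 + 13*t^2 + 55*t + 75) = (t - 6)/(t + 3)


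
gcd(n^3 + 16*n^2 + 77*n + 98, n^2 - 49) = n + 7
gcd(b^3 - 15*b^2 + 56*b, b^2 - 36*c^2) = 1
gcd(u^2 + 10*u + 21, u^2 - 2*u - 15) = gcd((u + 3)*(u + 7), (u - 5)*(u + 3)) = u + 3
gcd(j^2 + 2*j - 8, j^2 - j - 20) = j + 4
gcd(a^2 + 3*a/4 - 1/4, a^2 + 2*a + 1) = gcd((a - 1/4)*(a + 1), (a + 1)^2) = a + 1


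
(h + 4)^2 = h^2 + 8*h + 16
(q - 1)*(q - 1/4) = q^2 - 5*q/4 + 1/4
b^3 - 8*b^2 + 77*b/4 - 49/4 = (b - 7/2)^2*(b - 1)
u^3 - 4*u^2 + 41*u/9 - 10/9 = (u - 2)*(u - 5/3)*(u - 1/3)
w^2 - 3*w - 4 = (w - 4)*(w + 1)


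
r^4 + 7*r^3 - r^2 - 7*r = r*(r - 1)*(r + 1)*(r + 7)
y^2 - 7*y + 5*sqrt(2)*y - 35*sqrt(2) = (y - 7)*(y + 5*sqrt(2))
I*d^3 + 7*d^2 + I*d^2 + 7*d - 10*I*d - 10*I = (d - 5*I)*(d - 2*I)*(I*d + I)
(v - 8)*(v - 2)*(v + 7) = v^3 - 3*v^2 - 54*v + 112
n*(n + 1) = n^2 + n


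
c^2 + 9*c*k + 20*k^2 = (c + 4*k)*(c + 5*k)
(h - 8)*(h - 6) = h^2 - 14*h + 48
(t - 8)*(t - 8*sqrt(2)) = t^2 - 8*sqrt(2)*t - 8*t + 64*sqrt(2)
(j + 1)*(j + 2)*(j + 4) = j^3 + 7*j^2 + 14*j + 8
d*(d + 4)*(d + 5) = d^3 + 9*d^2 + 20*d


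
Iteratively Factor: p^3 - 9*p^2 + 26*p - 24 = (p - 2)*(p^2 - 7*p + 12) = (p - 4)*(p - 2)*(p - 3)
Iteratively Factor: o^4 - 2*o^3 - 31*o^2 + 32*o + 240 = (o + 4)*(o^3 - 6*o^2 - 7*o + 60) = (o - 5)*(o + 4)*(o^2 - o - 12) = (o - 5)*(o + 3)*(o + 4)*(o - 4)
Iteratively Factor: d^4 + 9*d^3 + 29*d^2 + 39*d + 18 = (d + 1)*(d^3 + 8*d^2 + 21*d + 18) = (d + 1)*(d + 2)*(d^2 + 6*d + 9) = (d + 1)*(d + 2)*(d + 3)*(d + 3)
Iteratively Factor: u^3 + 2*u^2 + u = (u + 1)*(u^2 + u) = u*(u + 1)*(u + 1)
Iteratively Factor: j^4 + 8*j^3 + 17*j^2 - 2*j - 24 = (j + 3)*(j^3 + 5*j^2 + 2*j - 8) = (j + 2)*(j + 3)*(j^2 + 3*j - 4) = (j + 2)*(j + 3)*(j + 4)*(j - 1)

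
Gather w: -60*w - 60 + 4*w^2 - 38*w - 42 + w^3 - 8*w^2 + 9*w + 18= w^3 - 4*w^2 - 89*w - 84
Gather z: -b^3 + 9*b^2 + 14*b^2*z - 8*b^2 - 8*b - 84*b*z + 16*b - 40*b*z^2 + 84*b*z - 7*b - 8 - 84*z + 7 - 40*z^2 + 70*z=-b^3 + b^2 + b + z^2*(-40*b - 40) + z*(14*b^2 - 14) - 1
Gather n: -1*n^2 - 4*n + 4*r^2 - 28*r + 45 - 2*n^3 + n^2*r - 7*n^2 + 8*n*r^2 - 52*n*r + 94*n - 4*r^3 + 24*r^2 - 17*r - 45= -2*n^3 + n^2*(r - 8) + n*(8*r^2 - 52*r + 90) - 4*r^3 + 28*r^2 - 45*r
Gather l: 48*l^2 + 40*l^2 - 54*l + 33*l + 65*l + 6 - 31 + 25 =88*l^2 + 44*l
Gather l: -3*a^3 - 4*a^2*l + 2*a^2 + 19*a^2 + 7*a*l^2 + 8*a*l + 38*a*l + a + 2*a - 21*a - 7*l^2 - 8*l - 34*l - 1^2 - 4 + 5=-3*a^3 + 21*a^2 - 18*a + l^2*(7*a - 7) + l*(-4*a^2 + 46*a - 42)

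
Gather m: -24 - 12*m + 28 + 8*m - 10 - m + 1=-5*m - 5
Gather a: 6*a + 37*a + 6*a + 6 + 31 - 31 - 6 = 49*a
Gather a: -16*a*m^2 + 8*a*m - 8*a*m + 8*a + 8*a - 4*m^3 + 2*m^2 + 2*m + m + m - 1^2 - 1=a*(16 - 16*m^2) - 4*m^3 + 2*m^2 + 4*m - 2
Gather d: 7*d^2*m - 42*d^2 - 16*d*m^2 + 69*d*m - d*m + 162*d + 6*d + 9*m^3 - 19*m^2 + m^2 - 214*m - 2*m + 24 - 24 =d^2*(7*m - 42) + d*(-16*m^2 + 68*m + 168) + 9*m^3 - 18*m^2 - 216*m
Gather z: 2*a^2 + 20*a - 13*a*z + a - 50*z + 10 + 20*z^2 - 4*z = 2*a^2 + 21*a + 20*z^2 + z*(-13*a - 54) + 10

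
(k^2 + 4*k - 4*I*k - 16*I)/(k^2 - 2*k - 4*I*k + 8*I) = (k + 4)/(k - 2)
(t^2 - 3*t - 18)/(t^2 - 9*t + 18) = (t + 3)/(t - 3)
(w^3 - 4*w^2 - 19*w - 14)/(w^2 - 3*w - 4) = (w^2 - 5*w - 14)/(w - 4)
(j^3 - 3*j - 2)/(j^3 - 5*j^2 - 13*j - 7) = (j - 2)/(j - 7)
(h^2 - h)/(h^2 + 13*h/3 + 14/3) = 3*h*(h - 1)/(3*h^2 + 13*h + 14)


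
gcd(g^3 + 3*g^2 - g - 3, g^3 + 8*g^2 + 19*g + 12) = g^2 + 4*g + 3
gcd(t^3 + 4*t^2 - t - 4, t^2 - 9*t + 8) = t - 1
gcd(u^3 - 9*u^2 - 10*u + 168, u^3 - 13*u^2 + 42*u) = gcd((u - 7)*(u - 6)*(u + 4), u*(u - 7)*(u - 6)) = u^2 - 13*u + 42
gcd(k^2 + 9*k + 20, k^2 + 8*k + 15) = k + 5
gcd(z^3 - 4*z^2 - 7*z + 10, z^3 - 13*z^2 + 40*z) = z - 5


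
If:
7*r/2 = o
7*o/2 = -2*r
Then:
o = 0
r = 0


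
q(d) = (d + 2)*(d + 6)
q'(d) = 2*d + 8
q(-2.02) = -0.08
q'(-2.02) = 3.96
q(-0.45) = 8.60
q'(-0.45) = 7.10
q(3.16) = 47.27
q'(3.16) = 14.32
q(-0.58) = 7.70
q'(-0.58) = 6.84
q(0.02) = 12.16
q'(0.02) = 8.04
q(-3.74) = -3.93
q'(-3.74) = 0.52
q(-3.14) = -3.26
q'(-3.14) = 1.72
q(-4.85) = -3.28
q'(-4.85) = -1.70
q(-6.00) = 0.00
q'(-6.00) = -4.00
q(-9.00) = 21.00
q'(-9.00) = -10.00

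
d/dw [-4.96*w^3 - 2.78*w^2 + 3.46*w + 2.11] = -14.88*w^2 - 5.56*w + 3.46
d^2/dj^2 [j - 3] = 0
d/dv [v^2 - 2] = 2*v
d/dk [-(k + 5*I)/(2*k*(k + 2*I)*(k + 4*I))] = (k^3 + 21*I*k^2/2 - 30*k - 20*I)/(k^2*(k^4 + 12*I*k^3 - 52*k^2 - 96*I*k + 64))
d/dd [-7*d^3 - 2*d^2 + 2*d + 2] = -21*d^2 - 4*d + 2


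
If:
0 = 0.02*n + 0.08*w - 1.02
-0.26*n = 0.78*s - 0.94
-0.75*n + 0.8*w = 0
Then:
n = 10.74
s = -2.37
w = 10.07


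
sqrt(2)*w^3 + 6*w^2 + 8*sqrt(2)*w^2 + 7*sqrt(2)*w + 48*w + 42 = (w + 7)*(w + 3*sqrt(2))*(sqrt(2)*w + sqrt(2))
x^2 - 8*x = x*(x - 8)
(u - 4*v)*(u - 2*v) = u^2 - 6*u*v + 8*v^2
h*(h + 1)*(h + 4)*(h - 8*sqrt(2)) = h^4 - 8*sqrt(2)*h^3 + 5*h^3 - 40*sqrt(2)*h^2 + 4*h^2 - 32*sqrt(2)*h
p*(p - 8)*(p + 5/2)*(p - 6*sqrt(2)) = p^4 - 6*sqrt(2)*p^3 - 11*p^3/2 - 20*p^2 + 33*sqrt(2)*p^2 + 120*sqrt(2)*p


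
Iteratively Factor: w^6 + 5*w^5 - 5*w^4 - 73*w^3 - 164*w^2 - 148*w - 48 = (w + 3)*(w^5 + 2*w^4 - 11*w^3 - 40*w^2 - 44*w - 16) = (w - 4)*(w + 3)*(w^4 + 6*w^3 + 13*w^2 + 12*w + 4) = (w - 4)*(w + 2)*(w + 3)*(w^3 + 4*w^2 + 5*w + 2) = (w - 4)*(w + 1)*(w + 2)*(w + 3)*(w^2 + 3*w + 2) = (w - 4)*(w + 1)*(w + 2)^2*(w + 3)*(w + 1)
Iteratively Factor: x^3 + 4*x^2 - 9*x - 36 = (x + 3)*(x^2 + x - 12) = (x + 3)*(x + 4)*(x - 3)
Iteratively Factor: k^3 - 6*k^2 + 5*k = (k - 5)*(k^2 - k) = (k - 5)*(k - 1)*(k)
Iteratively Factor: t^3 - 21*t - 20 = (t + 1)*(t^2 - t - 20) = (t - 5)*(t + 1)*(t + 4)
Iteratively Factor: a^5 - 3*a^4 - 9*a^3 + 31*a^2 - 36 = (a - 3)*(a^4 - 9*a^2 + 4*a + 12) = (a - 3)*(a + 3)*(a^3 - 3*a^2 + 4) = (a - 3)*(a + 1)*(a + 3)*(a^2 - 4*a + 4) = (a - 3)*(a - 2)*(a + 1)*(a + 3)*(a - 2)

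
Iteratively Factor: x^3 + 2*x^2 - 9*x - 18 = (x + 3)*(x^2 - x - 6) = (x + 2)*(x + 3)*(x - 3)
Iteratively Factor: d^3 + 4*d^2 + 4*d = (d + 2)*(d^2 + 2*d) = d*(d + 2)*(d + 2)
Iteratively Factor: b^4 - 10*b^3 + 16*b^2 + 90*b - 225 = (b - 5)*(b^3 - 5*b^2 - 9*b + 45) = (b - 5)*(b - 3)*(b^2 - 2*b - 15) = (b - 5)^2*(b - 3)*(b + 3)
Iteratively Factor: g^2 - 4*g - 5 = (g + 1)*(g - 5)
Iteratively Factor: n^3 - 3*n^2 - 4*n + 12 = (n - 3)*(n^2 - 4) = (n - 3)*(n - 2)*(n + 2)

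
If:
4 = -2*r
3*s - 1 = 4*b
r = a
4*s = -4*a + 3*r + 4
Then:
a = -2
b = 7/8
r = -2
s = 3/2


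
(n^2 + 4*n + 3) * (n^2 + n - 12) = n^4 + 5*n^3 - 5*n^2 - 45*n - 36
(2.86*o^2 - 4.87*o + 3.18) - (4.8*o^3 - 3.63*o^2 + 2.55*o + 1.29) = -4.8*o^3 + 6.49*o^2 - 7.42*o + 1.89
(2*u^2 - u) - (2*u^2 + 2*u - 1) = 1 - 3*u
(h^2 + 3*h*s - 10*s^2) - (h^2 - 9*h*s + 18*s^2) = 12*h*s - 28*s^2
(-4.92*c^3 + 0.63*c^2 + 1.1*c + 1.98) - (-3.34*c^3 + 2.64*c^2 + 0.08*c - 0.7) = -1.58*c^3 - 2.01*c^2 + 1.02*c + 2.68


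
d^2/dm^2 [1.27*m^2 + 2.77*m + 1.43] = 2.54000000000000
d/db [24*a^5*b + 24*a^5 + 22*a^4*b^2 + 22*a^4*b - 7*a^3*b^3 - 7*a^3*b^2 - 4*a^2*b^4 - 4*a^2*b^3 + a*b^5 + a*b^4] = a*(24*a^4 + 44*a^3*b + 22*a^3 - 21*a^2*b^2 - 14*a^2*b - 16*a*b^3 - 12*a*b^2 + 5*b^4 + 4*b^3)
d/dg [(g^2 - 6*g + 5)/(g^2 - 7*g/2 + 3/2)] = 2*(5*g^2 - 14*g + 17)/(4*g^4 - 28*g^3 + 61*g^2 - 42*g + 9)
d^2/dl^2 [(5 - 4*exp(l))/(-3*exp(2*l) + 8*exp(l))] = 4*(9*exp(3*l) - 21*exp(2*l) + 90*exp(l) - 80)*exp(-l)/(27*exp(3*l) - 216*exp(2*l) + 576*exp(l) - 512)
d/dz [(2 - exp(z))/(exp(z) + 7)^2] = (exp(z) - 11)*exp(z)/(exp(z) + 7)^3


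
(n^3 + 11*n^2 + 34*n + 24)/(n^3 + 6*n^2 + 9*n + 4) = (n + 6)/(n + 1)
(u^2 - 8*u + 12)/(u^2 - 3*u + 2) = (u - 6)/(u - 1)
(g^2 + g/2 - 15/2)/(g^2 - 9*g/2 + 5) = (g + 3)/(g - 2)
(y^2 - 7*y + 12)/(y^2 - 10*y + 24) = (y - 3)/(y - 6)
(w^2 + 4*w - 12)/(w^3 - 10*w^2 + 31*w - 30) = (w + 6)/(w^2 - 8*w + 15)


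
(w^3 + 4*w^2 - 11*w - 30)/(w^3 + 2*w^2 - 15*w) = (w + 2)/w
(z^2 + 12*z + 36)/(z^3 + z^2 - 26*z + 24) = (z + 6)/(z^2 - 5*z + 4)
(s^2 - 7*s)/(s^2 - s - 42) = s/(s + 6)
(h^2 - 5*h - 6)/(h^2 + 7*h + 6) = (h - 6)/(h + 6)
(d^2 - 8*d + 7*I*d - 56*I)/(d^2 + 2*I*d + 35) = (d - 8)/(d - 5*I)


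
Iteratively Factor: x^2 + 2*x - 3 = (x + 3)*(x - 1)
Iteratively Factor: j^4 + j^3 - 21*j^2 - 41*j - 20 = (j + 4)*(j^3 - 3*j^2 - 9*j - 5) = (j - 5)*(j + 4)*(j^2 + 2*j + 1) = (j - 5)*(j + 1)*(j + 4)*(j + 1)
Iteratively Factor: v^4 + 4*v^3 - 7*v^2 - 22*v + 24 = (v - 2)*(v^3 + 6*v^2 + 5*v - 12) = (v - 2)*(v + 3)*(v^2 + 3*v - 4) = (v - 2)*(v + 3)*(v + 4)*(v - 1)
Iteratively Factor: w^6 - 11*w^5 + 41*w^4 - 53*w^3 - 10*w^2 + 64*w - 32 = (w - 2)*(w^5 - 9*w^4 + 23*w^3 - 7*w^2 - 24*w + 16) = (w - 2)*(w - 1)*(w^4 - 8*w^3 + 15*w^2 + 8*w - 16) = (w - 2)*(w - 1)*(w + 1)*(w^3 - 9*w^2 + 24*w - 16) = (w - 2)*(w - 1)^2*(w + 1)*(w^2 - 8*w + 16) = (w - 4)*(w - 2)*(w - 1)^2*(w + 1)*(w - 4)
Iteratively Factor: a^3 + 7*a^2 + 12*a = (a)*(a^2 + 7*a + 12) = a*(a + 3)*(a + 4)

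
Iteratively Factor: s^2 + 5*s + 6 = (s + 2)*(s + 3)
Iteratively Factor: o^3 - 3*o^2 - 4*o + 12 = (o + 2)*(o^2 - 5*o + 6) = (o - 3)*(o + 2)*(o - 2)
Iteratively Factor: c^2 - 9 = (c + 3)*(c - 3)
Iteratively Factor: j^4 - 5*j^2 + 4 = (j - 1)*(j^3 + j^2 - 4*j - 4) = (j - 1)*(j + 1)*(j^2 - 4) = (j - 2)*(j - 1)*(j + 1)*(j + 2)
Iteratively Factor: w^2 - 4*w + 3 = (w - 3)*(w - 1)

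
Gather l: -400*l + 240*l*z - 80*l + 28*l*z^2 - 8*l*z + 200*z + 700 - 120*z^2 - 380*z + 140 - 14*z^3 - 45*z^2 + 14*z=l*(28*z^2 + 232*z - 480) - 14*z^3 - 165*z^2 - 166*z + 840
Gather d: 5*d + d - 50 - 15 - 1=6*d - 66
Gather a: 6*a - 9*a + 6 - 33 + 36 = 9 - 3*a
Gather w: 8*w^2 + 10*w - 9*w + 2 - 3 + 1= 8*w^2 + w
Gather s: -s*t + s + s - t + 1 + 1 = s*(2 - t) - t + 2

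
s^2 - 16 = (s - 4)*(s + 4)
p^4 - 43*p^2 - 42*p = p*(p - 7)*(p + 1)*(p + 6)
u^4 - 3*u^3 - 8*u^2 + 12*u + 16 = (u - 4)*(u - 2)*(u + 1)*(u + 2)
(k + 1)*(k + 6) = k^2 + 7*k + 6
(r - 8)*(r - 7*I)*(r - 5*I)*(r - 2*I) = r^4 - 8*r^3 - 14*I*r^3 - 59*r^2 + 112*I*r^2 + 472*r + 70*I*r - 560*I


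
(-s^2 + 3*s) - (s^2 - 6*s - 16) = -2*s^2 + 9*s + 16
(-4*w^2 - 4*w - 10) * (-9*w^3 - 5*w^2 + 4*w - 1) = 36*w^5 + 56*w^4 + 94*w^3 + 38*w^2 - 36*w + 10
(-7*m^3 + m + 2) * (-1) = 7*m^3 - m - 2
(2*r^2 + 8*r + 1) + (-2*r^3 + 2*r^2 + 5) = -2*r^3 + 4*r^2 + 8*r + 6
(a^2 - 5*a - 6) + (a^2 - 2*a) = 2*a^2 - 7*a - 6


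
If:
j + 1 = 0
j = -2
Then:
No Solution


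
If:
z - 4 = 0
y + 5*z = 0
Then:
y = -20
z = 4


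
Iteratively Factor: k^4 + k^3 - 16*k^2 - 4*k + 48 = (k + 4)*(k^3 - 3*k^2 - 4*k + 12) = (k - 2)*(k + 4)*(k^2 - k - 6) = (k - 3)*(k - 2)*(k + 4)*(k + 2)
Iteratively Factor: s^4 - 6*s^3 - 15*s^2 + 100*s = (s)*(s^3 - 6*s^2 - 15*s + 100) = s*(s - 5)*(s^2 - s - 20) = s*(s - 5)^2*(s + 4)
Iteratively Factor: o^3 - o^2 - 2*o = (o - 2)*(o^2 + o) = o*(o - 2)*(o + 1)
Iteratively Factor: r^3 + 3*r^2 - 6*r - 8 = (r - 2)*(r^2 + 5*r + 4) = (r - 2)*(r + 1)*(r + 4)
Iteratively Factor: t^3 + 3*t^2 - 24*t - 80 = (t + 4)*(t^2 - t - 20) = (t + 4)^2*(t - 5)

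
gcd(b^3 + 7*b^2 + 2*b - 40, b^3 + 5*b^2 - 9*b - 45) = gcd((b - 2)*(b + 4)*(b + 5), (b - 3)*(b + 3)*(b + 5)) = b + 5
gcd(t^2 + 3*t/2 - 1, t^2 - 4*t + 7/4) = t - 1/2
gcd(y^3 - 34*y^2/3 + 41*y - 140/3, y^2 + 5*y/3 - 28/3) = y - 7/3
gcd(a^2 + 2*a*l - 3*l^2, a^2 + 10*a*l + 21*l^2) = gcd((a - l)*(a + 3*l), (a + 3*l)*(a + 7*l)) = a + 3*l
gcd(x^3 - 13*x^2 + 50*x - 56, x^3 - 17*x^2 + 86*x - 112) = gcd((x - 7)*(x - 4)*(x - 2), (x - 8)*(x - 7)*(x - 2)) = x^2 - 9*x + 14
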